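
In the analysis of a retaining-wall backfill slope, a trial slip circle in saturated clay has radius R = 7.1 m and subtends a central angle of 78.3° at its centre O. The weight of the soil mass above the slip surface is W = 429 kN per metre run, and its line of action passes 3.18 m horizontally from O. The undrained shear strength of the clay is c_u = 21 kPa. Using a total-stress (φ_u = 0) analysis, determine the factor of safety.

Taking moments about the centre O, the resisting moment is provided by the undrained shear strength acting along the arc:
Arc length L_a = R·θ = 7.1·(78.3°·π/180) = 7.1·1.3666 = 9.70 m
M_R = c_u·L_a·R = 21·9.70·7.1 = 1446.7 kN·m/m
M_D = W·d = 429·3.18 = 1364.2 kN·m/m
FS = M_R / M_D = 1446.7 / 1364.2 = 1.060

FS = 1.06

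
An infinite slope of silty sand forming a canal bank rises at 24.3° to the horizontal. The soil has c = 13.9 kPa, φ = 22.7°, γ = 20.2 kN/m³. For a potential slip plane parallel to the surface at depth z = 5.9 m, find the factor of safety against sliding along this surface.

For an infinite slope with a slip plane parallel to the surface (no pore pressure): FS = [c + γz cos²β tanφ] / [γz sinβ cosβ].
γz = 20.2·5.9 = 119.18 kN/m²
Numerator = 13.9 + 119.18·cos²24.3°·tan22.7° = 13.9 + 119.18·0.8307·0.4183 = 55.312 kPa
Denominator = 119.18·sin24.3°·cos24.3° = 119.18·0.4115·0.9114 = 44.699 kPa
FS = 55.312 / 44.699 = 1.237

FS = 1.24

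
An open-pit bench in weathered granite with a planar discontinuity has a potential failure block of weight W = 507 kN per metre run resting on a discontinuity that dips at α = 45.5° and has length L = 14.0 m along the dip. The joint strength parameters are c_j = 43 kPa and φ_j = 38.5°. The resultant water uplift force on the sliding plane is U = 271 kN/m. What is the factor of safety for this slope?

FS = 1.85

Resolving the block weight along and normal to the plane and applying the Mohr–Coulomb strength on the joint:
N' = W cosα − U = 507·cos45.5° − 271 = 84.4 kN/m
Driving force T = W sinα = 507·sin45.5° = 361.6 kN/m
Resisting force R = c_j·L + N'·tanφ_j = 43·14.0 + 84.4·tan38.5° = 602.0 + 67.1 = 669.1 kN/m
FS = R / T = 669.1 / 361.6 = 1.850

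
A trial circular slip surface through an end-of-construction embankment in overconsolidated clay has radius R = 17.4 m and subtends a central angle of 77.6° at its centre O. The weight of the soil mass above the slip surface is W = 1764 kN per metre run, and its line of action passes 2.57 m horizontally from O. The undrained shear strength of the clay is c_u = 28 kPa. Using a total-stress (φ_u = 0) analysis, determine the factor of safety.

Taking moments about the centre O, the resisting moment is provided by the undrained shear strength acting along the arc:
Arc length L_a = R·θ = 17.4·(77.6°·π/180) = 17.4·1.3544 = 23.57 m
M_R = c_u·L_a·R = 28·23.57·17.4 = 11481.4 kN·m/m
M_D = W·d = 1764·2.57 = 4533.5 kN·m/m
FS = M_R / M_D = 11481.4 / 4533.5 = 2.533

FS = 2.53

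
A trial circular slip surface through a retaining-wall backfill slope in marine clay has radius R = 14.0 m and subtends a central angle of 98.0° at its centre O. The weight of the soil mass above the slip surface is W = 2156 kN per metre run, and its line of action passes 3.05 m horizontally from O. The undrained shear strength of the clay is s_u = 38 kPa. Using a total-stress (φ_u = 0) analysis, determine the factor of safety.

FS = 1.94

Taking moments about the centre O, the resisting moment is provided by the undrained shear strength acting along the arc:
Arc length L_a = R·θ = 14.0·(98.0°·π/180) = 14.0·1.7104 = 23.95 m
M_R = s_u·L_a·R = 38·23.95·14.0 = 12739.2 kN·m/m
M_D = W·d = 2156·3.05 = 6575.8 kN·m/m
FS = M_R / M_D = 12739.2 / 6575.8 = 1.937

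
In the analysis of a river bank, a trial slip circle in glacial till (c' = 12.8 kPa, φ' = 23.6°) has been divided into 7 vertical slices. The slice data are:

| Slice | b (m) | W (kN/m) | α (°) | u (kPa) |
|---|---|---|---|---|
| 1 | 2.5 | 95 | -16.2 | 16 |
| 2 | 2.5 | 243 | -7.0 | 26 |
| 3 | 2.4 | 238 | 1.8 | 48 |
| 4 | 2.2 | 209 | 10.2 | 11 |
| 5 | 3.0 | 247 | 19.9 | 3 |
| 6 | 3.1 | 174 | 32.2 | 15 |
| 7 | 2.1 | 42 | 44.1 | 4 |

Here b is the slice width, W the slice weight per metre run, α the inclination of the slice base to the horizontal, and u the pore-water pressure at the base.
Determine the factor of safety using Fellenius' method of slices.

Ordinary method of slices: FS = Σ[c'·Δl_i + (W_i cosα_i − u_i·Δl_i)·tanφ'] / Σ W_i sinα_i, with Δl_i = b_i / cosα_i.
Slice 1: Δl = 2.5/cos(-16.2°) = 2.603 m; N'_1 = 95·cos(-16.2°) − 16·2.603 = 49.6; c'Δl = 33.32; W sinα = -26.5
Slice 2: Δl = 2.5/cos(-7.0°) = 2.519 m; N'_2 = 243·cos(-7.0°) − 26·2.519 = 175.7; c'Δl = 32.24; W sinα = -29.6
Slice 3: Δl = 2.4/cos1.8° = 2.401 m; N'_3 = 238·cos1.8° − 48·2.401 = 122.6; c'Δl = 30.74; W sinα = 7.5
Slice 4: Δl = 2.2/cos10.2° = 2.235 m; N'_4 = 209·cos10.2° − 11·2.235 = 181.1; c'Δl = 28.61; W sinα = 37.0
Slice 5: Δl = 3.0/cos19.9° = 3.191 m; N'_5 = 247·cos19.9° − 3·3.191 = 222.7; c'Δl = 40.84; W sinα = 84.1
Slice 6: Δl = 3.1/cos32.2° = 3.663 m; N'_6 = 174·cos32.2° − 15·3.663 = 92.3; c'Δl = 46.89; W sinα = 92.7
Slice 7: Δl = 2.1/cos44.1° = 2.924 m; N'_7 = 42·cos44.1° − 4·2.924 = 18.5; c'Δl = 37.43; W sinα = 29.2
Σc'Δl = 250.1 kN/m; ΣN' = 862.4 kN/m; ΣW sinα = 194.4 kN/m
Resisting = 250.1 + 862.4·tan23.6° = 250.1 + 376.8 = 626.9 kN/m
FS = 626.9 / 194.4 = 3.225

FS = 3.22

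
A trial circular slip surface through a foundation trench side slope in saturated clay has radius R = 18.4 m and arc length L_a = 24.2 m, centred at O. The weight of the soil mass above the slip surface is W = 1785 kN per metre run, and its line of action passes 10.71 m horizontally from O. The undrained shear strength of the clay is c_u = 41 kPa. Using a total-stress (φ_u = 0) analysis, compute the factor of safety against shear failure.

Taking moments about the centre O, the resisting moment is provided by the undrained shear strength acting along the arc:
M_R = c_u·L_a·R = 41·24.20·18.4 = 18256.5 kN·m/m
M_D = W·d = 1785·10.71 = 19117.4 kN·m/m
FS = M_R / M_D = 18256.5 / 19117.4 = 0.955

FS = 0.95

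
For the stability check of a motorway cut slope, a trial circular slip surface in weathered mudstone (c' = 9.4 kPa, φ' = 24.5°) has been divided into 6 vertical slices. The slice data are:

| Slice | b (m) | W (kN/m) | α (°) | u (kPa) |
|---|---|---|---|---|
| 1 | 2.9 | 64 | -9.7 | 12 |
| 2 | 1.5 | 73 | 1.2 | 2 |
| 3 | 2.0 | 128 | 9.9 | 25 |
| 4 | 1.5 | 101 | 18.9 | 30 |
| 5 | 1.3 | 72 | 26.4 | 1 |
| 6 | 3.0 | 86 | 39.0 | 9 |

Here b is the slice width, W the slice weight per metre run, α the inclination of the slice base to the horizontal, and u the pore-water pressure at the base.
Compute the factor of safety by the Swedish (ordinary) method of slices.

Ordinary method of slices: FS = Σ[c'·Δl_i + (W_i cosα_i − u_i·Δl_i)·tanφ'] / Σ W_i sinα_i, with Δl_i = b_i / cosα_i.
Slice 1: Δl = 2.9/cos(-9.7°) = 2.942 m; N'_1 = 64·cos(-9.7°) − 12·2.942 = 27.8; c'Δl = 27.66; W sinα = -10.8
Slice 2: Δl = 1.5/cos1.2° = 1.500 m; N'_2 = 73·cos1.2° − 2·1.500 = 70.0; c'Δl = 14.10; W sinα = 1.5
Slice 3: Δl = 2.0/cos9.9° = 2.030 m; N'_3 = 128·cos9.9° − 25·2.030 = 75.3; c'Δl = 19.08; W sinα = 22.0
Slice 4: Δl = 1.5/cos18.9° = 1.585 m; N'_4 = 101·cos18.9° − 30·1.585 = 48.0; c'Δl = 14.90; W sinα = 32.7
Slice 5: Δl = 1.3/cos26.4° = 1.451 m; N'_5 = 72·cos26.4° − 1·1.451 = 63.0; c'Δl = 13.64; W sinα = 32.0
Slice 6: Δl = 3.0/cos39.0° = 3.860 m; N'_6 = 86·cos39.0° − 9·3.860 = 32.1; c'Δl = 36.29; W sinα = 54.1
Σc'Δl = 125.7 kN/m; ΣN' = 316.2 kN/m; ΣW sinα = 131.6 kN/m
Resisting = 125.7 + 316.2·tan24.5° = 125.7 + 144.1 = 269.8 kN/m
FS = 269.8 / 131.6 = 2.050

FS = 2.05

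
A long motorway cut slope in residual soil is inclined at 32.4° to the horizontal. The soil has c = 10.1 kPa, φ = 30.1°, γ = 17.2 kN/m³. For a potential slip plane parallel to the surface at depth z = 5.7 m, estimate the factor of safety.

For an infinite slope with a slip plane parallel to the surface (no pore pressure): FS = [c + γz cos²β tanφ] / [γz sinβ cosβ].
γz = 17.2·5.7 = 98.04 kN/m²
Numerator = 10.1 + 98.04·cos²32.4°·tan30.1° = 10.1 + 98.04·0.7129·0.5797 = 50.615 kPa
Denominator = 98.04·sin32.4°·cos32.4° = 98.04·0.5358·0.8443 = 44.355 kPa
FS = 50.615 / 44.355 = 1.141

FS = 1.14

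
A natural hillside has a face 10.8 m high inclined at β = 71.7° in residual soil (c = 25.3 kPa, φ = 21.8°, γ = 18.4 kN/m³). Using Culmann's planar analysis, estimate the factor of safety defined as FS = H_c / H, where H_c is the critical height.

H_c = (4c/γ) · sinβ cosφ / [1 − cos(β − φ)]
    = (4·25.3/18.4) · sin71.7°·cos21.8° / [1 − cos49.9°]
    = 5.500 · 0.8815 / 0.3559 = 13.62 m
FS = H_c / H = 13.62 / 10.8 = 1.261

FS = 1.26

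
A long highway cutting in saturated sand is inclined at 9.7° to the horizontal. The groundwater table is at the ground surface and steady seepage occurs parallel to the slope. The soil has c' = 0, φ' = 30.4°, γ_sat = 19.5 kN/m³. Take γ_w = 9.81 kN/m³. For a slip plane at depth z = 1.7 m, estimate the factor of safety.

With seepage parallel to the slope and the water table at the surface, the effective normal stress on the slip plane uses the buoyant unit weight γ' = γ_sat − γ_w while the driving shear stress uses γ_sat:
FS = [c' + γ' z cos²β tanφ'] / [γ_sat z sinβ cosβ]
(For c' = 0 this reduces to FS = (γ'/γ_sat)·tanφ'/tanβ.)
γ' = 19.5 − 9.81 = 9.69 kN/m³
Numerator = 0.0 + 9.69·1.7·cos²9.7°·tan30.4° = 0.0 + 9.69·1.7·0.9716·0.5867 = 9.390 kPa
Denominator = 19.5·1.7·sin9.7°·cos9.7° = 19.5·1.7·0.1685·0.9857 = 5.506 kPa
FS = 9.390 / 5.506 = 1.706

FS = 1.71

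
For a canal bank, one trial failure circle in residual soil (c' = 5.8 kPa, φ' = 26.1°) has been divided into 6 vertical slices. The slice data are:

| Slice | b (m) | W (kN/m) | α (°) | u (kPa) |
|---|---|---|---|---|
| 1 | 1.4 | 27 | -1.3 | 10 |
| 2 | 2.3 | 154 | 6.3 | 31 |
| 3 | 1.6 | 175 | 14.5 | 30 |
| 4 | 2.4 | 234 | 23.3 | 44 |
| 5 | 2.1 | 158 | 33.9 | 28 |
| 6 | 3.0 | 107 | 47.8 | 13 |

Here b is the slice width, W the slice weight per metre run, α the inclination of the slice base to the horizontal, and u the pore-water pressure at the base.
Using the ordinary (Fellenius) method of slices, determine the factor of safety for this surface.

Ordinary method of slices: FS = Σ[c'·Δl_i + (W_i cosα_i − u_i·Δl_i)·tanφ'] / Σ W_i sinα_i, with Δl_i = b_i / cosα_i.
Slice 1: Δl = 1.4/cos(-1.3°) = 1.400 m; N'_1 = 27·cos(-1.3°) − 10·1.400 = 13.0; c'Δl = 8.12; W sinα = -0.6
Slice 2: Δl = 2.3/cos6.3° = 2.314 m; N'_2 = 154·cos6.3° − 31·2.314 = 81.3; c'Δl = 13.42; W sinα = 16.9
Slice 3: Δl = 1.6/cos14.5° = 1.653 m; N'_3 = 175·cos14.5° − 30·1.653 = 119.8; c'Δl = 9.59; W sinα = 43.8
Slice 4: Δl = 2.4/cos23.3° = 2.613 m; N'_4 = 234·cos23.3° − 44·2.613 = 99.9; c'Δl = 15.16; W sinα = 92.6
Slice 5: Δl = 2.1/cos33.9° = 2.530 m; N'_5 = 158·cos33.9° − 28·2.530 = 60.3; c'Δl = 14.67; W sinα = 88.1
Slice 6: Δl = 3.0/cos47.8° = 4.466 m; N'_6 = 107·cos47.8° − 13·4.466 = 13.8; c'Δl = 25.90; W sinα = 79.3
Σc'Δl = 86.9 kN/m; ΣN' = 388.2 kN/m; ΣW sinα = 320.1 kN/m
Resisting = 86.9 + 388.2·tan26.1° = 86.9 + 190.2 = 277.1 kN/m
FS = 277.1 / 320.1 = 0.866

FS = 0.87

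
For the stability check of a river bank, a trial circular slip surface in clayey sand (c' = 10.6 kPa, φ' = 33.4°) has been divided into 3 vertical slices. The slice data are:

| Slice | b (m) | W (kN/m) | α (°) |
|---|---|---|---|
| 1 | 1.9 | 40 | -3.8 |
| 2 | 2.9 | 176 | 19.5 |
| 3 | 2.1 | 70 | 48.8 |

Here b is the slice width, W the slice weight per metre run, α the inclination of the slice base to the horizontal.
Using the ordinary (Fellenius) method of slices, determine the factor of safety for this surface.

FS = 2.32

Ordinary method of slices: FS = Σ[c'·Δl_i + (W_i cosα_i)·tanφ'] / Σ W_i sinα_i, with Δl_i = b_i / cosα_i.
Slice 1: Δl = 1.9/cos(-3.8°) = 1.904 m; N'_1 = 40·cos(-3.8°) = 39.9; c'Δl = 20.18; W sinα = -2.7
Slice 2: Δl = 2.9/cos19.5° = 3.076 m; N'_2 = 176·cos19.5° = 165.9; c'Δl = 32.61; W sinα = 58.8
Slice 3: Δl = 2.1/cos48.8° = 3.188 m; N'_3 = 70·cos48.8° = 46.1; c'Δl = 33.79; W sinα = 52.7
Σc'Δl = 86.6 kN/m; ΣN' = 251.9 kN/m; ΣW sinα = 108.8 kN/m
Resisting = 86.6 + 251.9·tan33.4° = 86.6 + 166.1 = 252.7 kN/m
FS = 252.7 / 108.8 = 2.323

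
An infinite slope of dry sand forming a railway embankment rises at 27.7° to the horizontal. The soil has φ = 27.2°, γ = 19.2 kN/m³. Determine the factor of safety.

For a dry cohesionless infinite slope the factor of safety is FS = tanφ / tanβ.
FS = tan27.2° / tan27.7° = 0.5139 / 0.5250 = 0.979

FS = 0.98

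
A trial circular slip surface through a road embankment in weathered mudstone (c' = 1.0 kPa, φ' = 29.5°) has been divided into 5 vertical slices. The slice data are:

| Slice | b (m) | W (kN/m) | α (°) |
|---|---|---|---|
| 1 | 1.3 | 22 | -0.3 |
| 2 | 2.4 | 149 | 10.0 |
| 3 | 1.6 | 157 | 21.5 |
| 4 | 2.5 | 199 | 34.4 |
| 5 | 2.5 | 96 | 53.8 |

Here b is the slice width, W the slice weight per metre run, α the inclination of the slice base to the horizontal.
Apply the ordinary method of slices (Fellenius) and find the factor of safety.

Ordinary method of slices: FS = Σ[c'·Δl_i + (W_i cosα_i)·tanφ'] / Σ W_i sinα_i, with Δl_i = b_i / cosα_i.
Slice 1: Δl = 1.3/cos(-0.3°) = 1.300 m; N'_1 = 22·cos(-0.3°) = 22.0; c'Δl = 1.30; W sinα = -0.1
Slice 2: Δl = 2.4/cos10.0° = 2.437 m; N'_2 = 149·cos10.0° = 146.7; c'Δl = 2.44; W sinα = 25.9
Slice 3: Δl = 1.6/cos21.5° = 1.720 m; N'_3 = 157·cos21.5° = 146.1; c'Δl = 1.72; W sinα = 57.5
Slice 4: Δl = 2.5/cos34.4° = 3.030 m; N'_4 = 199·cos34.4° = 164.2; c'Δl = 3.03; W sinα = 112.4
Slice 5: Δl = 2.5/cos53.8° = 4.233 m; N'_5 = 96·cos53.8° = 56.7; c'Δl = 4.23; W sinα = 77.5
Σc'Δl = 12.7 kN/m; ΣN' = 535.7 kN/m; ΣW sinα = 273.2 kN/m
Resisting = 12.7 + 535.7·tan29.5° = 12.7 + 303.1 = 315.8 kN/m
FS = 315.8 / 273.2 = 1.156

FS = 1.16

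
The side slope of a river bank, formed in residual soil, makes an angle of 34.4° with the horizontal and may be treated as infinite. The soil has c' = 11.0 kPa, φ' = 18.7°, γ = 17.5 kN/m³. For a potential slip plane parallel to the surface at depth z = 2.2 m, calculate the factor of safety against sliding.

For an infinite slope with a slip plane parallel to the surface (no pore pressure): FS = [c' + γz cos²β tanφ'] / [γz sinβ cosβ].
γz = 17.5·2.2 = 38.50 kN/m²
Numerator = 11.0 + 38.50·cos²34.4°·tan18.7° = 11.0 + 38.50·0.6808·0.3385 = 19.872 kPa
Denominator = 38.50·sin34.4°·cos34.4° = 38.50·0.5650·0.8251 = 17.947 kPa
FS = 19.872 / 17.947 = 1.107

FS = 1.11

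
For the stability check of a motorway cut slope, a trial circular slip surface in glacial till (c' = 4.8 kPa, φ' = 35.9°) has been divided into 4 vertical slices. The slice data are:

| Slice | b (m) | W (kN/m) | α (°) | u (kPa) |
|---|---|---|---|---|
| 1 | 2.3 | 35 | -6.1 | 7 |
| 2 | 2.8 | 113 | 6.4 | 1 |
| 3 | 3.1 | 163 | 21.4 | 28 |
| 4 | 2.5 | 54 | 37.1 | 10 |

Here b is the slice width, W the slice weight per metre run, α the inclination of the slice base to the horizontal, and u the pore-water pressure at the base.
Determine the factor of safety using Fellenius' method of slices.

Ordinary method of slices: FS = Σ[c'·Δl_i + (W_i cosα_i − u_i·Δl_i)·tanφ'] / Σ W_i sinα_i, with Δl_i = b_i / cosα_i.
Slice 1: Δl = 2.3/cos(-6.1°) = 2.313 m; N'_1 = 35·cos(-6.1°) − 7·2.313 = 18.6; c'Δl = 11.10; W sinα = -3.7
Slice 2: Δl = 2.8/cos6.4° = 2.818 m; N'_2 = 113·cos6.4° − 1·2.818 = 109.5; c'Δl = 13.52; W sinα = 12.6
Slice 3: Δl = 3.1/cos21.4° = 3.330 m; N'_3 = 163·cos21.4° − 28·3.330 = 58.5; c'Δl = 15.98; W sinα = 59.5
Slice 4: Δl = 2.5/cos37.1° = 3.134 m; N'_4 = 54·cos37.1° − 10·3.134 = 11.7; c'Δl = 15.05; W sinα = 32.6
Σc'Δl = 55.7 kN/m; ΣN' = 198.3 kN/m; ΣW sinα = 100.9 kN/m
Resisting = 55.7 + 198.3·tan35.9° = 55.7 + 143.6 = 199.2 kN/m
FS = 199.2 / 100.9 = 1.974

FS = 1.97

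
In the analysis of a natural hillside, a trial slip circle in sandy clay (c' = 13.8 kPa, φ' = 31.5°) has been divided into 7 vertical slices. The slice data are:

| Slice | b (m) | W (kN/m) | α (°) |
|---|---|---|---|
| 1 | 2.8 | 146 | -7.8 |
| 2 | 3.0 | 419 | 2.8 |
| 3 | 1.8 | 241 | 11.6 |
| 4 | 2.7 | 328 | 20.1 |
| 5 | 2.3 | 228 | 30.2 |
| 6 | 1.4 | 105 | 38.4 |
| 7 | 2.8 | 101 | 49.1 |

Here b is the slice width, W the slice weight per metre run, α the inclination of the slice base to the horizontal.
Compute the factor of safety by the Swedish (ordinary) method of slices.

FS = 2.77

Ordinary method of slices: FS = Σ[c'·Δl_i + (W_i cosα_i)·tanφ'] / Σ W_i sinα_i, with Δl_i = b_i / cosα_i.
Slice 1: Δl = 2.8/cos(-7.8°) = 2.826 m; N'_1 = 146·cos(-7.8°) = 144.6; c'Δl = 39.00; W sinα = -19.8
Slice 2: Δl = 3.0/cos2.8° = 3.004 m; N'_2 = 419·cos2.8° = 418.5; c'Δl = 41.45; W sinα = 20.5
Slice 3: Δl = 1.8/cos11.6° = 1.838 m; N'_3 = 241·cos11.6° = 236.1; c'Δl = 25.36; W sinα = 48.5
Slice 4: Δl = 2.7/cos20.1° = 2.875 m; N'_4 = 328·cos20.1° = 308.0; c'Δl = 39.68; W sinα = 112.7
Slice 5: Δl = 2.3/cos30.2° = 2.661 m; N'_5 = 228·cos30.2° = 197.1; c'Δl = 36.72; W sinα = 114.7
Slice 6: Δl = 1.4/cos38.4° = 1.786 m; N'_6 = 105·cos38.4° = 82.3; c'Δl = 24.65; W sinα = 65.2
Slice 7: Δl = 2.8/cos49.1° = 4.277 m; N'_7 = 101·cos49.1° = 66.1; c'Δl = 59.02; W sinα = 76.3
Σc'Δl = 265.9 kN/m; ΣN' = 1452.7 kN/m; ΣW sinα = 418.1 kN/m
Resisting = 265.9 + 1452.7·tan31.5° = 265.9 + 890.2 = 1156.1 kN/m
FS = 1156.1 / 418.1 = 2.765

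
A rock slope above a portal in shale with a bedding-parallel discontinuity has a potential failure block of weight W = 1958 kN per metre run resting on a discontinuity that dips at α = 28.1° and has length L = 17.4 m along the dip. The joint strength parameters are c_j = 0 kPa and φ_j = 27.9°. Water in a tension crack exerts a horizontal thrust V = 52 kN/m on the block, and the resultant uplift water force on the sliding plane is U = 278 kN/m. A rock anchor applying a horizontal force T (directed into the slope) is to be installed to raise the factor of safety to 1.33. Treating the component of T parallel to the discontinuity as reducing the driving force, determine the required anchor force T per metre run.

Resolving forces along and normal to the sliding plane, with the horizontal anchor force T adding T·sinα to the effective normal force and T·cosα acting up the plane against the driving force:
FS = [c_jL + (W cosα − U − V sinα + T sinα) tanφ_j] / [W sinα + V cosα − T cosα]
Without the anchor: N' = 1424.7 kN/m, driving T_d = 968.1 kN/m, resisting R = 0·17.4 + 1424.7·tan27.9° = 754.3 kN/m, FS = 0.78.
Setting FS = 1.33 and solving for T:
1.33·(968.1 − T cos28.1°) = 754.3 + T sin28.1°·tan27.9°
T·(sin28.1°·tan27.9° + 1.33·cos28.1°) = 1.33·968.1 − 754.3
T·(0.4710·0.5295 + 1.33·0.8821) = 1287.6 − 754.3 = 533.2
T·1.4226 = 533.2
T = 374.8 kN/m

T = 375 kN/m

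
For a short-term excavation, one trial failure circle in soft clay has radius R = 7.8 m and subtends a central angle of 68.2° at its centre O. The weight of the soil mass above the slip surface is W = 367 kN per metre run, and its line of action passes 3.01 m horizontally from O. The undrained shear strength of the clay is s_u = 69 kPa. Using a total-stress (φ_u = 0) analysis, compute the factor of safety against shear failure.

Taking moments about the centre O, the resisting moment is provided by the undrained shear strength acting along the arc:
Arc length L_a = R·θ = 7.8·(68.2°·π/180) = 7.8·1.1903 = 9.28 m
M_R = s_u·L_a·R = 69·9.28·7.8 = 4996.9 kN·m/m
M_D = W·d = 367·3.01 = 1104.7 kN·m/m
FS = M_R / M_D = 4996.9 / 1104.7 = 4.523

FS = 4.52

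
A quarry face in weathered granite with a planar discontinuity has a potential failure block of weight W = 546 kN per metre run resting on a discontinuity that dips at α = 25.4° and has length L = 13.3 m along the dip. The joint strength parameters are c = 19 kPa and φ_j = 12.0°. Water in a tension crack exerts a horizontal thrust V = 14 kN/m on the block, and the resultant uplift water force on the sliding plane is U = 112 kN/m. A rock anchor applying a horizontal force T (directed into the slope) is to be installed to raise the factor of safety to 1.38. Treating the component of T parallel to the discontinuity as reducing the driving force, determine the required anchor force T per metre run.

Resolving forces along and normal to the sliding plane, with the horizontal anchor force T adding T·sinα to the effective normal force and T·cosα acting up the plane against the driving force:
FS = [cL + (W cosα − U − V sinα + T sinα) tanφ_j] / [W sinα + V cosα − T cosα]
Without the anchor: N' = 375.2 kN/m, driving T_d = 246.8 kN/m, resisting R = 19·13.3 + 375.2·tan12.0° = 332.5 kN/m, FS = 1.35.
Setting FS = 1.38 and solving for T:
1.38·(246.8 − T cos25.4°) = 332.5 + T sin25.4°·tan12.0°
T·(sin25.4°·tan12.0° + 1.38·cos25.4°) = 1.38·246.8 − 332.5
T·(0.4289·0.2126 + 1.38·0.9033) = 340.6 − 332.5 = 8.2
T·1.3378 = 8.2
T = 6.1 kN/m

T = 6 kN/m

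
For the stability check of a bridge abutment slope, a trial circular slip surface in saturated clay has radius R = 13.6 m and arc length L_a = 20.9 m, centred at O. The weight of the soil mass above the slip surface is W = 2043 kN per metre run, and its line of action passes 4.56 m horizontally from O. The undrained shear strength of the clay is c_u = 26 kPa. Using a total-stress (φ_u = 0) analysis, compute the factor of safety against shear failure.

Taking moments about the centre O, the resisting moment is provided by the undrained shear strength acting along the arc:
M_R = c_u·L_a·R = 26·20.90·13.6 = 7390.2 kN·m/m
M_D = W·d = 2043·4.56 = 9316.1 kN·m/m
FS = M_R / M_D = 7390.2 / 9316.1 = 0.793

FS = 0.79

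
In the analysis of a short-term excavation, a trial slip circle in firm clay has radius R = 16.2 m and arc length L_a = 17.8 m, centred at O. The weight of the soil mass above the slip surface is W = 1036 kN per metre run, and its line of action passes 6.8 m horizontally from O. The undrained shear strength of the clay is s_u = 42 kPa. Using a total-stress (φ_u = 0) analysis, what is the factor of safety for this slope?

FS = 1.72

Taking moments about the centre O, the resisting moment is provided by the undrained shear strength acting along the arc:
M_R = s_u·L_a·R = 42·17.80·16.2 = 12111.1 kN·m/m
M_D = W·d = 1036·6.8 = 7044.8 kN·m/m
FS = M_R / M_D = 12111.1 / 7044.8 = 1.719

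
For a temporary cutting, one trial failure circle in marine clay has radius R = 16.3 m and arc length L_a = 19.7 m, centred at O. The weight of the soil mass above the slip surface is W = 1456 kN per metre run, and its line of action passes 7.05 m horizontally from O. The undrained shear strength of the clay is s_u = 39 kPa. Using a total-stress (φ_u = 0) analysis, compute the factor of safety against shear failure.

FS = 1.22

Taking moments about the centre O, the resisting moment is provided by the undrained shear strength acting along the arc:
M_R = s_u·L_a·R = 39·19.70·16.3 = 12523.3 kN·m/m
M_D = W·d = 1456·7.05 = 10264.8 kN·m/m
FS = M_R / M_D = 12523.3 / 10264.8 = 1.220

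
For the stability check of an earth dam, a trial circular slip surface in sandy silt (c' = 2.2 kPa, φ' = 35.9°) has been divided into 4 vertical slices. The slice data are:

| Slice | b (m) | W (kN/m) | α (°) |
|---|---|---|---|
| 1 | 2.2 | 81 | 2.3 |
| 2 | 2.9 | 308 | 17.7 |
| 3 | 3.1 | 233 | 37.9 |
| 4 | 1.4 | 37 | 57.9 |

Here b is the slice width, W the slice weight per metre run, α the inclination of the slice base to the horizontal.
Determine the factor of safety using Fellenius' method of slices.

Ordinary method of slices: FS = Σ[c'·Δl_i + (W_i cosα_i)·tanφ'] / Σ W_i sinα_i, with Δl_i = b_i / cosα_i.
Slice 1: Δl = 2.2/cos2.3° = 2.202 m; N'_1 = 81·cos2.3° = 80.9; c'Δl = 4.84; W sinα = 3.3
Slice 2: Δl = 2.9/cos17.7° = 3.044 m; N'_2 = 308·cos17.7° = 293.4; c'Δl = 6.70; W sinα = 93.6
Slice 3: Δl = 3.1/cos37.9° = 3.929 m; N'_3 = 233·cos37.9° = 183.9; c'Δl = 8.64; W sinα = 143.1
Slice 4: Δl = 1.4/cos57.9° = 2.635 m; N'_4 = 37·cos57.9° = 19.7; c'Δl = 5.80; W sinα = 31.3
Σc'Δl = 26.0 kN/m; ΣN' = 577.9 kN/m; ΣW sinα = 271.4 kN/m
Resisting = 26.0 + 577.9·tan35.9° = 26.0 + 418.3 = 444.3 kN/m
FS = 444.3 / 271.4 = 1.637

FS = 1.64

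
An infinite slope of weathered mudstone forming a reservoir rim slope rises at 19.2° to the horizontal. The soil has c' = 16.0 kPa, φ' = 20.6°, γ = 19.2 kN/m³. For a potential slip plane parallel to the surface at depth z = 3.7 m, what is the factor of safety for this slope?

FS = 1.80

For an infinite slope with a slip plane parallel to the surface (no pore pressure): FS = [c' + γz cos²β tanφ'] / [γz sinβ cosβ].
γz = 19.2·3.7 = 71.04 kN/m²
Numerator = 16.0 + 71.04·cos²19.2°·tan20.6° = 16.0 + 71.04·0.8918·0.3759 = 39.814 kPa
Denominator = 71.04·sin19.2°·cos19.2° = 71.04·0.3289·0.9444 = 22.063 kPa
FS = 39.814 / 22.063 = 1.805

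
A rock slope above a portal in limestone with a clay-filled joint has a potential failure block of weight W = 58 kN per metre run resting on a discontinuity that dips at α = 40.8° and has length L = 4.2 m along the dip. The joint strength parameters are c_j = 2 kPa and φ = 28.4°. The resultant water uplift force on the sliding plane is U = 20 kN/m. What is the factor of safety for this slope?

FS = 0.56

Resolving the block weight along and normal to the plane and applying the Mohr–Coulomb strength on the joint:
N' = W cosα − U = 58·cos40.8° − 20 = 23.9 kN/m
Driving force T = W sinα = 58·sin40.8° = 37.9 kN/m
Resisting force R = c_j·L + N'·tanφ = 2·4.2 + 23.9·tan28.4° = 8.4 + 12.9 = 21.3 kN/m
FS = R / T = 21.3 / 37.9 = 0.563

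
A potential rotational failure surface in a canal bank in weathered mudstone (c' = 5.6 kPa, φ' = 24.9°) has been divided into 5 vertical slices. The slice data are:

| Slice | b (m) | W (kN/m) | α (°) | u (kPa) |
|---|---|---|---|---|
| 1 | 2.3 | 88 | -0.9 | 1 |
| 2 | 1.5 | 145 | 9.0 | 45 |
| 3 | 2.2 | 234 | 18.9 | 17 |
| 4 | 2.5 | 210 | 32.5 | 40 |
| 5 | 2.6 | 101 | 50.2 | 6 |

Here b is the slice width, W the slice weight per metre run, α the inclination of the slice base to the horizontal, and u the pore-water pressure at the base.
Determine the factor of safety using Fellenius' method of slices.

FS = 0.97

Ordinary method of slices: FS = Σ[c'·Δl_i + (W_i cosα_i − u_i·Δl_i)·tanφ'] / Σ W_i sinα_i, with Δl_i = b_i / cosα_i.
Slice 1: Δl = 2.3/cos(-0.9°) = 2.300 m; N'_1 = 88·cos(-0.9°) − 1·2.300 = 85.7; c'Δl = 12.88; W sinα = -1.4
Slice 2: Δl = 1.5/cos9.0° = 1.519 m; N'_2 = 145·cos9.0° − 45·1.519 = 74.9; c'Δl = 8.50; W sinα = 22.7
Slice 3: Δl = 2.2/cos18.9° = 2.325 m; N'_3 = 234·cos18.9° − 17·2.325 = 181.9; c'Δl = 13.02; W sinα = 75.8
Slice 4: Δl = 2.5/cos32.5° = 2.964 m; N'_4 = 210·cos32.5° − 40·2.964 = 58.5; c'Δl = 16.60; W sinα = 112.8
Slice 5: Δl = 2.6/cos50.2° = 4.062 m; N'_5 = 101·cos50.2° − 6·4.062 = 40.3; c'Δl = 22.75; W sinα = 77.6
Σc'Δl = 73.8 kN/m; ΣN' = 441.2 kN/m; ΣW sinα = 287.5 kN/m
Resisting = 73.8 + 441.2·tan24.9° = 73.8 + 204.8 = 278.6 kN/m
FS = 278.6 / 287.5 = 0.969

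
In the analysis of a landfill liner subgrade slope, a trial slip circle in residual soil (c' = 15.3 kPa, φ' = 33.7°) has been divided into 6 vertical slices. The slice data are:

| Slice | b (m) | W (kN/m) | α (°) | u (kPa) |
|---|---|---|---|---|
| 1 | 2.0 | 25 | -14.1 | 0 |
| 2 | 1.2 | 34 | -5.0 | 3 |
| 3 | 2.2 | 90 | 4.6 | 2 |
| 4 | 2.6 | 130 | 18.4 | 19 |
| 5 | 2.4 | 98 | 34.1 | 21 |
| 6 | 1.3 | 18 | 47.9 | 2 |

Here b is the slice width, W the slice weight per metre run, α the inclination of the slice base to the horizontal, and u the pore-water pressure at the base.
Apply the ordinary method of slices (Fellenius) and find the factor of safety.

FS = 3.34

Ordinary method of slices: FS = Σ[c'·Δl_i + (W_i cosα_i − u_i·Δl_i)·tanφ'] / Σ W_i sinα_i, with Δl_i = b_i / cosα_i.
Slice 1: Δl = 2.0/cos(-14.1°) = 2.062 m; N'_1 = 25·cos(-14.1°) − 0·2.062 = 24.2; c'Δl = 31.55; W sinα = -6.1
Slice 2: Δl = 1.2/cos(-5.0°) = 1.205 m; N'_2 = 34·cos(-5.0°) − 3·1.205 = 30.3; c'Δl = 18.43; W sinα = -3.0
Slice 3: Δl = 2.2/cos4.6° = 2.207 m; N'_3 = 90·cos4.6° − 2·2.207 = 85.3; c'Δl = 33.77; W sinα = 7.2
Slice 4: Δl = 2.6/cos18.4° = 2.740 m; N'_4 = 130·cos18.4° − 19·2.740 = 71.3; c'Δl = 41.92; W sinα = 41.0
Slice 5: Δl = 2.4/cos34.1° = 2.898 m; N'_5 = 98·cos34.1° − 21·2.898 = 20.3; c'Δl = 44.34; W sinα = 54.9
Slice 6: Δl = 1.3/cos47.9° = 1.939 m; N'_6 = 18·cos47.9° − 2·1.939 = 8.2; c'Δl = 29.67; W sinα = 13.4
Σc'Δl = 199.7 kN/m; ΣN' = 239.6 kN/m; ΣW sinα = 107.5 kN/m
Resisting = 199.7 + 239.6·tan33.7° = 199.7 + 159.8 = 359.5 kN/m
FS = 359.5 / 107.5 = 3.344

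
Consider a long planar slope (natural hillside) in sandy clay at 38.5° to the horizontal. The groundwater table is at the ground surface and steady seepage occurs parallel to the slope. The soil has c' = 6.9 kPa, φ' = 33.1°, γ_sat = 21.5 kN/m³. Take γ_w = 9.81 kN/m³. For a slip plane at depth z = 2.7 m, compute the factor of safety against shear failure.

FS = 0.69

With seepage parallel to the slope and the water table at the surface, the effective normal stress on the slip plane uses the buoyant unit weight γ' = γ_sat − γ_w while the driving shear stress uses γ_sat:
FS = [c' + γ' z cos²β tanφ'] / [γ_sat z sinβ cosβ]
γ' = 21.5 − 9.81 = 11.69 kN/m³
Numerator = 6.9 + 11.69·2.7·cos²38.5°·tan33.1° = 6.9 + 11.69·2.7·0.6125·0.6519 = 19.502 kPa
Denominator = 21.5·2.7·sin38.5°·cos38.5° = 21.5·2.7·0.6225·0.7826 = 28.281 kPa
FS = 19.502 / 28.281 = 0.690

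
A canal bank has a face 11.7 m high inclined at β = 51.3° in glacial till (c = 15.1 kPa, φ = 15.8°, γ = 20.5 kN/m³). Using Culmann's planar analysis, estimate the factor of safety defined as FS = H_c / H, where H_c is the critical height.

FS = 1.02

H_c = (4c/γ) · sinβ cosφ / [1 − cos(β − φ)]
    = (4·15.1/20.5) · sin51.3°·cos15.8° / [1 − cos35.5°]
    = 2.946 · 0.7509 / 0.1859 = 11.90 m
FS = H_c / H = 11.90 / 11.7 = 1.017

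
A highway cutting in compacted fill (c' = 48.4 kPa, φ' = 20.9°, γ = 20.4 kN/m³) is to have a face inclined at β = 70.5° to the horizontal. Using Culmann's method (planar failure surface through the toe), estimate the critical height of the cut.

Culmann's analysis gives the critical failure plane at α_cr = (β + φ')/2 = (70.5 + 20.9)/2 = 45.7°, and the critical height
H_c = (4c'/γ) · sinβ cosφ' / [1 − cos(β − φ')]
    = (4·48.4/20.4) · sin70.5°·cos20.9° / [1 − cos(49.6°)]
    = 9.490 · 0.9426·0.9342 / [1 − 0.6481]
    = 9.490 · 0.8806 / 0.3519
    = 23.75 m

H_c = 23.75 m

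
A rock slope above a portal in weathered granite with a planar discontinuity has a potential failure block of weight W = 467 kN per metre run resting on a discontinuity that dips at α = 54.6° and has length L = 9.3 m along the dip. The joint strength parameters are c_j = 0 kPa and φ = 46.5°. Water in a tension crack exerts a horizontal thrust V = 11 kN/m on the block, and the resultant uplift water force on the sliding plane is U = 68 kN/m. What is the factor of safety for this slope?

FS = 0.53

Resolving the block weight along and normal to the plane and applying the Mohr–Coulomb strength on the joint:
N' = W cosα − U − V sinα = 467·cos54.6° − 68 − 11·sin54.6° = 193.6 kN/m
Driving force T = W sinα + V cosα = 467·sin54.6° + 11·cos54.6° = 387.0 kN/m
Resisting force R = c_j·L + N'·tanφ = 0·9.3 + 193.6·tan46.5° = 0.0 + 204.0 = 204.0 kN/m
FS = R / T = 204.0 / 387.0 = 0.527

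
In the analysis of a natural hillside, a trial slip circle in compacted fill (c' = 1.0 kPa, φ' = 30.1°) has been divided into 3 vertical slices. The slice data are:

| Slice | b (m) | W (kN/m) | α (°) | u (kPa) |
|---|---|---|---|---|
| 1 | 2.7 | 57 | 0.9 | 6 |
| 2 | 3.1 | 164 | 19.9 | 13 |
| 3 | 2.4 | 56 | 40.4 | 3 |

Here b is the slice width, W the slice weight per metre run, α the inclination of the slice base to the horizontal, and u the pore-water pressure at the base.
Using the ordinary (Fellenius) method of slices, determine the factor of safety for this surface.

FS = 1.25

Ordinary method of slices: FS = Σ[c'·Δl_i + (W_i cosα_i − u_i·Δl_i)·tanφ'] / Σ W_i sinα_i, with Δl_i = b_i / cosα_i.
Slice 1: Δl = 2.7/cos0.9° = 2.700 m; N'_1 = 57·cos0.9° − 6·2.700 = 40.8; c'Δl = 2.70; W sinα = 0.9
Slice 2: Δl = 3.1/cos19.9° = 3.297 m; N'_2 = 164·cos19.9° − 13·3.297 = 111.3; c'Δl = 3.30; W sinα = 55.8
Slice 3: Δl = 2.4/cos40.4° = 3.152 m; N'_3 = 56·cos40.4° − 3·3.152 = 33.2; c'Δl = 3.15; W sinα = 36.3
Σc'Δl = 9.1 kN/m; ΣN' = 185.3 kN/m; ΣW sinα = 93.0 kN/m
Resisting = 9.1 + 185.3·tan30.1° = 9.1 + 107.4 = 116.6 kN/m
FS = 116.6 / 93.0 = 1.253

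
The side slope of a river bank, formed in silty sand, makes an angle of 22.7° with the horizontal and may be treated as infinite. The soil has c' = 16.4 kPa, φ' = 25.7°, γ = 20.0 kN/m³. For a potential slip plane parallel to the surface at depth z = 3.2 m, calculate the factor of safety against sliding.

FS = 1.87

For an infinite slope with a slip plane parallel to the surface (no pore pressure): FS = [c' + γz cos²β tanφ'] / [γz sinβ cosβ].
γz = 20.0·3.2 = 64.00 kN/m²
Numerator = 16.4 + 64.00·cos²22.7°·tan25.7° = 16.4 + 64.00·0.8511·0.4813 = 42.614 kPa
Denominator = 64.00·sin22.7°·cos22.7° = 64.00·0.3859·0.9225 = 22.785 kPa
FS = 42.614 / 22.785 = 1.870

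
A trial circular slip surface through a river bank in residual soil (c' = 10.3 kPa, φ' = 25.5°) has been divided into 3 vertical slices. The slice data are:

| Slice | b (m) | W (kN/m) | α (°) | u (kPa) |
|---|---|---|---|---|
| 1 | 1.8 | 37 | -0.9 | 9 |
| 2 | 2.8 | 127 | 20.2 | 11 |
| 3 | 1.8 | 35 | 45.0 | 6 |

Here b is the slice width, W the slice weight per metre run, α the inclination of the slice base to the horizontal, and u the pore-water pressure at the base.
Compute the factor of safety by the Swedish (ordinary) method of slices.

Ordinary method of slices: FS = Σ[c'·Δl_i + (W_i cosα_i − u_i·Δl_i)·tanφ'] / Σ W_i sinα_i, with Δl_i = b_i / cosα_i.
Slice 1: Δl = 1.8/cos(-0.9°) = 1.800 m; N'_1 = 37·cos(-0.9°) − 9·1.800 = 20.8; c'Δl = 18.54; W sinα = -0.6
Slice 2: Δl = 2.8/cos20.2° = 2.984 m; N'_2 = 127·cos20.2° − 11·2.984 = 86.4; c'Δl = 30.73; W sinα = 43.9
Slice 3: Δl = 1.8/cos45.0° = 2.546 m; N'_3 = 35·cos45.0° − 6·2.546 = 9.5; c'Δl = 26.22; W sinα = 24.7
Σc'Δl = 75.5 kN/m; ΣN' = 116.6 kN/m; ΣW sinα = 68.0 kN/m
Resisting = 75.5 + 116.6·tan25.5° = 75.5 + 55.6 = 131.1 kN/m
FS = 131.1 / 68.0 = 1.928

FS = 1.93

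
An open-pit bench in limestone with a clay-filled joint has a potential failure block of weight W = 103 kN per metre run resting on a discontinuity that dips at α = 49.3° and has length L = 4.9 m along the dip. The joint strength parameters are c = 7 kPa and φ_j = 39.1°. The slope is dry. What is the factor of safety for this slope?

FS = 1.14

Resolving the block weight along and normal to the plane and applying the Mohr–Coulomb strength on the joint:
N' = W cosα = 103·cos49.3° = 67.2 kN/m
Driving force T = W sinα = 103·sin49.3° = 78.1 kN/m
Resisting force R = c·L + N'·tanφ_j = 7·4.9 + 67.2·tan39.1° = 34.3 + 54.6 = 88.9 kN/m
FS = R / T = 88.9 / 78.1 = 1.138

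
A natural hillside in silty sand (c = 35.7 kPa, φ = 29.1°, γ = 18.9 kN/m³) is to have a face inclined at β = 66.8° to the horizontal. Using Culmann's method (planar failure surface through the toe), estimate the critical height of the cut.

Culmann's analysis gives the critical failure plane at α_cr = (β + φ)/2 = (66.8 + 29.1)/2 = 48.0°, and the critical height
H_c = (4c/γ) · sinβ cosφ / [1 − cos(β − φ)]
    = (4·35.7/18.9) · sin66.8°·cos29.1° / [1 − cos(37.7°)]
    = 7.556 · 0.9191·0.8738 / [1 − 0.7912]
    = 7.556 · 0.8031 / 0.2088
    = 29.06 m

H_c = 29.06 m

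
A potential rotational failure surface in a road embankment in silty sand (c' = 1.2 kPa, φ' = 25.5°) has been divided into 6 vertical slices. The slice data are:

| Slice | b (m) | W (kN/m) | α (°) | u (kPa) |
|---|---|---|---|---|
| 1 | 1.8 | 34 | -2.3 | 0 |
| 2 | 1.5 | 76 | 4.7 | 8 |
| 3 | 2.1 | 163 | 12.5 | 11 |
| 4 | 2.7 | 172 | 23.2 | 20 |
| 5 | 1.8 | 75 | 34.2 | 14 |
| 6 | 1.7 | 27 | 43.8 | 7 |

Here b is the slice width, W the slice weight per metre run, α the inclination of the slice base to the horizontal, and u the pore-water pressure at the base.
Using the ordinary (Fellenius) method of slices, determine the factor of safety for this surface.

FS = 1.13

Ordinary method of slices: FS = Σ[c'·Δl_i + (W_i cosα_i − u_i·Δl_i)·tanφ'] / Σ W_i sinα_i, with Δl_i = b_i / cosα_i.
Slice 1: Δl = 1.8/cos(-2.3°) = 1.801 m; N'_1 = 34·cos(-2.3°) − 0·1.801 = 34.0; c'Δl = 2.16; W sinα = -1.4
Slice 2: Δl = 1.5/cos4.7° = 1.505 m; N'_2 = 76·cos4.7° − 8·1.505 = 63.7; c'Δl = 1.81; W sinα = 6.2
Slice 3: Δl = 2.1/cos12.5° = 2.151 m; N'_3 = 163·cos12.5° − 11·2.151 = 135.5; c'Δl = 2.58; W sinα = 35.3
Slice 4: Δl = 2.7/cos23.2° = 2.938 m; N'_4 = 172·cos23.2° − 20·2.938 = 99.3; c'Δl = 3.53; W sinα = 67.8
Slice 5: Δl = 1.8/cos34.2° = 2.176 m; N'_5 = 75·cos34.2° − 14·2.176 = 31.6; c'Δl = 2.61; W sinα = 42.2
Slice 6: Δl = 1.7/cos43.8° = 2.355 m; N'_6 = 27·cos43.8° − 7·2.355 = 3.0; c'Δl = 2.83; W sinα = 18.7
Σc'Δl = 15.5 kN/m; ΣN' = 367.1 kN/m; ΣW sinα = 168.7 kN/m
Resisting = 15.5 + 367.1·tan25.5° = 15.5 + 175.1 = 190.6 kN/m
FS = 190.6 / 168.7 = 1.129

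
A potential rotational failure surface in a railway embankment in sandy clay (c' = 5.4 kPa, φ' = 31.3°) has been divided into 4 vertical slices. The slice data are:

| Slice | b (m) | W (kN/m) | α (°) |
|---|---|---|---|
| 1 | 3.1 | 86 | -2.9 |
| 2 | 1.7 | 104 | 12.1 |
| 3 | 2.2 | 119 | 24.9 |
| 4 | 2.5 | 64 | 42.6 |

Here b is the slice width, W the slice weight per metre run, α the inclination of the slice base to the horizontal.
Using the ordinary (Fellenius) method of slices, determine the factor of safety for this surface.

FS = 2.40

Ordinary method of slices: FS = Σ[c'·Δl_i + (W_i cosα_i)·tanφ'] / Σ W_i sinα_i, with Δl_i = b_i / cosα_i.
Slice 1: Δl = 3.1/cos(-2.9°) = 3.104 m; N'_1 = 86·cos(-2.9°) = 85.9; c'Δl = 16.76; W sinα = -4.4
Slice 2: Δl = 1.7/cos12.1° = 1.739 m; N'_2 = 104·cos12.1° = 101.7; c'Δl = 9.39; W sinα = 21.8
Slice 3: Δl = 2.2/cos24.9° = 2.425 m; N'_3 = 119·cos24.9° = 107.9; c'Δl = 13.10; W sinα = 50.1
Slice 4: Δl = 2.5/cos42.6° = 3.396 m; N'_4 = 64·cos42.6° = 47.1; c'Δl = 18.34; W sinα = 43.3
Σc'Δl = 57.6 kN/m; ΣN' = 342.6 kN/m; ΣW sinα = 110.9 kN/m
Resisting = 57.6 + 342.6·tan31.3° = 57.6 + 208.3 = 265.9 kN/m
FS = 265.9 / 110.9 = 2.398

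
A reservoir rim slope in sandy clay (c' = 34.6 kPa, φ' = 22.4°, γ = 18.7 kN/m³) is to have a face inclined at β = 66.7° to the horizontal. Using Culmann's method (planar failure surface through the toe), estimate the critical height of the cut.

H_c = 22.10 m

Culmann's analysis gives the critical failure plane at α_cr = (β + φ')/2 = (66.7 + 22.4)/2 = 44.5°, and the critical height
H_c = (4c'/γ) · sinβ cosφ' / [1 − cos(β − φ')]
    = (4·34.6/18.7) · sin66.7°·cos22.4° / [1 − cos(44.3°)]
    = 7.401 · 0.9184·0.9245 / [1 − 0.7157]
    = 7.401 · 0.8491 / 0.2843
    = 22.10 m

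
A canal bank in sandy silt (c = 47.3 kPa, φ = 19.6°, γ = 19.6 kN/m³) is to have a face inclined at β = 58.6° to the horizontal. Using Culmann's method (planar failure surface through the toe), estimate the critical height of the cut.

H_c = 34.83 m

Culmann's analysis gives the critical failure plane at α_cr = (β + φ)/2 = (58.6 + 19.6)/2 = 39.1°, and the critical height
H_c = (4c/γ) · sinβ cosφ / [1 − cos(β − φ)]
    = (4·47.3/19.6) · sin58.6°·cos19.6° / [1 − cos(39.0°)]
    = 9.653 · 0.8536·0.9421 / [1 − 0.7771]
    = 9.653 · 0.8041 / 0.2229
    = 34.83 m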